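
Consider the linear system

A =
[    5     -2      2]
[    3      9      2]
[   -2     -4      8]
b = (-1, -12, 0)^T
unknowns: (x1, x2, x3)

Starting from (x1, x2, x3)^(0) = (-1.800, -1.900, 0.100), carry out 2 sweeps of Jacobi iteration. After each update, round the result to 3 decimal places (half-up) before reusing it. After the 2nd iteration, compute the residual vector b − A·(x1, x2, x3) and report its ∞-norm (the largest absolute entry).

4.717

Iteration 1:
  x1 = (-1 - (-2)·-1.900 - (2)·0.100) / (5) = -1.000
  x2 = (-12 - (3)·-1.800 - (2)·0.100) / (9) = -0.756
  x3 = (0 - (-2)·-1.800 - (-4)·-1.900) / (8) = -1.400
Iteration 2:
  x1 = (-1 - (-2)·-0.756 - (2)·-1.400) / (5) = 0.058
  x2 = (-12 - (3)·-1.000 - (2)·-1.400) / (9) = -0.689
  x3 = (0 - (-2)·-1.000 - (-4)·-0.756) / (8) = -0.628
Residual b − A·x = (-1.412, -4.717, 2.384); ∞-norm = 4.717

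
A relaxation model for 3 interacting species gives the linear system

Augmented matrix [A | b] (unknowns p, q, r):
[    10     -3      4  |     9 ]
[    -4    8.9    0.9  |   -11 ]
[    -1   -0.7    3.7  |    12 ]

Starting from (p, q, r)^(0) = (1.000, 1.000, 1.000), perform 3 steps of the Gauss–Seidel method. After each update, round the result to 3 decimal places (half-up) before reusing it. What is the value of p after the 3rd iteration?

-0.744

Iteration 1:
  p = (9 - (-3)·1.000 - (4)·1.000) / (10) = 0.800
  q = (-11 - (-4)·0.800 - (0.9)·1.000) / (8.9) = -0.978
  r = (12 - (-1)·0.800 - (-0.7)·-0.978) / (3.7) = 3.274
Iteration 2:
  p = (9 - (-3)·-0.978 - (4)·3.274) / (10) = -0.703
  q = (-11 - (-4)·-0.703 - (0.9)·3.274) / (8.9) = -1.883
  r = (12 - (-1)·-0.703 - (-0.7)·-1.883) / (3.7) = 2.697
Iteration 3:
  p = (9 - (-3)·-1.883 - (4)·2.697) / (10) = -0.744
  q = (-11 - (-4)·-0.744 - (0.9)·2.697) / (8.9) = -1.843
  r = (12 - (-1)·-0.744 - (-0.7)·-1.843) / (3.7) = 2.693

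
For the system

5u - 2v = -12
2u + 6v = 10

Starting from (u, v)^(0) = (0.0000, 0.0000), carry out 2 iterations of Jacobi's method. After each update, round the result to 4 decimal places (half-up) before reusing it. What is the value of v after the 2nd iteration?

2.4667

Iteration 1:
  u = (-12 - (-2)·0.0000) / (5) = -2.4000
  v = (10 - (2)·0.0000) / (6) = 1.6667
Iteration 2:
  u = (-12 - (-2)·1.6667) / (5) = -1.7333
  v = (10 - (2)·-2.4000) / (6) = 2.4667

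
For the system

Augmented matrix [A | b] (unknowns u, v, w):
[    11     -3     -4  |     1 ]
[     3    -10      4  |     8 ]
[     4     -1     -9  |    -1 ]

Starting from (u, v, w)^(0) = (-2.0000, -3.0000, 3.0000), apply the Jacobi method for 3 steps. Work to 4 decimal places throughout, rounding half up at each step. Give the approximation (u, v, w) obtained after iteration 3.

Iteration 1:
  u = (1 - (-3)·-3.0000 - (-4)·3.0000) / (11) = 0.3636
  v = (8 - (3)·-2.0000 - (4)·3.0000) / (-10) = -0.2000
  w = (-1 - (4)·-2.0000 - (-1)·-3.0000) / (-9) = -0.4444
Iteration 2:
  u = (1 - (-3)·-0.2000 - (-4)·-0.4444) / (11) = -0.1252
  v = (8 - (3)·0.3636 - (4)·-0.4444) / (-10) = -0.8687
  w = (-1 - (4)·0.3636 - (-1)·-0.2000) / (-9) = 0.2949
Iteration 3:
  u = (1 - (-3)·-0.8687 - (-4)·0.2949) / (11) = -0.0388
  v = (8 - (3)·-0.1252 - (4)·0.2949) / (-10) = -0.7196
  w = (-1 - (4)·-0.1252 - (-1)·-0.8687) / (-9) = 0.1520

(-0.0388, -0.7196, 0.1520)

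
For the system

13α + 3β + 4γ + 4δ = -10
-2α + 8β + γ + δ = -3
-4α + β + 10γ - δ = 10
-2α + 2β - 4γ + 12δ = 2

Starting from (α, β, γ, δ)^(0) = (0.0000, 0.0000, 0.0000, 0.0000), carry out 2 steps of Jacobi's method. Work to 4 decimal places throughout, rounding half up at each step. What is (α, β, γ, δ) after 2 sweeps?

Iteration 1:
  α = (-10 - (3)·0.0000 - (4)·0.0000 - (4)·0.0000) / (13) = -0.7692
  β = (-3 - (-2)·0.0000 - (1)·0.0000 - (1)·0.0000) / (8) = -0.3750
  γ = (10 - (-4)·0.0000 - (1)·0.0000 - (-1)·0.0000) / (10) = 1.0000
  δ = (2 - (-2)·0.0000 - (2)·0.0000 - (-4)·0.0000) / (12) = 0.1667
Iteration 2:
  α = (-10 - (3)·-0.3750 - (4)·1.0000 - (4)·0.1667) / (13) = -1.0417
  β = (-3 - (-2)·-0.7692 - (1)·1.0000 - (1)·0.1667) / (8) = -0.7131
  γ = (10 - (-4)·-0.7692 - (1)·-0.3750 - (-1)·0.1667) / (10) = 0.7465
  δ = (2 - (-2)·-0.7692 - (2)·-0.3750 - (-4)·1.0000) / (12) = 0.4343

(-1.0417, -0.7131, 0.7465, 0.4343)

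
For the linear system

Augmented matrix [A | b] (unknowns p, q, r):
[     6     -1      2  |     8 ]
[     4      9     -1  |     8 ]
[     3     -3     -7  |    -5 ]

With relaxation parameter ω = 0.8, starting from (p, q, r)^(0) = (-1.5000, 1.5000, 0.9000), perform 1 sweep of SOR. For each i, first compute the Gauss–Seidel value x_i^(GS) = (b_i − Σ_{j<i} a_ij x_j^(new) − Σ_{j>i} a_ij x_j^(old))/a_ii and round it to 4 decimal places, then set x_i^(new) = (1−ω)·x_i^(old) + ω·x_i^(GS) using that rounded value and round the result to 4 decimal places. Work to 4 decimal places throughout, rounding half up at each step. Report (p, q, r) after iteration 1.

Iteration 1:
  p: GS value = (8 - (-1)·1.5000 - (2)·0.9000) / (6) = 1.2833;  p ← (1−ω)·-1.5000 + ω·1.2833 = 0.7266
  q: GS value = (8 - (4)·0.7266 - (-1)·0.9000) / (9) = 0.6660;  q ← (1−ω)·1.5000 + ω·0.6660 = 0.8328
  r: GS value = (-5 - (3)·0.7266 - (-3)·0.8328) / (-7) = 0.6688;  r ← (1−ω)·0.9000 + ω·0.6688 = 0.7150

(0.7266, 0.8328, 0.7150)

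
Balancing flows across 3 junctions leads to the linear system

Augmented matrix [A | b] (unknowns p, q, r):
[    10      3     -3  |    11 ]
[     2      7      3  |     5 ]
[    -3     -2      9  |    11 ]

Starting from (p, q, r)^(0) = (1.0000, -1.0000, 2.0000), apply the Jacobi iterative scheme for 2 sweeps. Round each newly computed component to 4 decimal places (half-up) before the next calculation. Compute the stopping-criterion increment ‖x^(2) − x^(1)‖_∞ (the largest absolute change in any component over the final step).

0.4603

Iteration 1:
  p = (11 - (3)·-1.0000 - (-3)·2.0000) / (10) = 2.0000
  q = (5 - (2)·1.0000 - (3)·2.0000) / (7) = -0.4286
  r = (11 - (-3)·1.0000 - (-2)·-1.0000) / (9) = 1.3333
Iteration 2:
  p = (11 - (3)·-0.4286 - (-3)·1.3333) / (10) = 1.6286
  q = (5 - (2)·2.0000 - (3)·1.3333) / (7) = -0.4286
  r = (11 - (-3)·2.0000 - (-2)·-0.4286) / (9) = 1.7936
Change: (-0.3714, 0.0000, 0.4603) → max |·| = 0.4603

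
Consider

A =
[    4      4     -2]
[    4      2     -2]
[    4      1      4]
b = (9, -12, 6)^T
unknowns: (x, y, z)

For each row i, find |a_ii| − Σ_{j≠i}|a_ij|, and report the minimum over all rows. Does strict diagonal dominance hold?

row 1: |4| − (4+2) = -2
row 2: |2| − (4+2) = -4
row 3: |4| − (4+1) = -1
minimum over rows = -4 → not strictly diagonally dominant

-4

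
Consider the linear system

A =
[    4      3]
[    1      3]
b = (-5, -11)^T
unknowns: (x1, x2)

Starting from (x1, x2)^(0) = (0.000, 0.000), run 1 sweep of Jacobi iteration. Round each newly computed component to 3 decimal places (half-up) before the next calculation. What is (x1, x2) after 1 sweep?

Iteration 1:
  x1 = (-5 - (3)·0.000) / (4) = -1.250
  x2 = (-11 - (1)·0.000) / (3) = -3.667

(-1.250, -3.667)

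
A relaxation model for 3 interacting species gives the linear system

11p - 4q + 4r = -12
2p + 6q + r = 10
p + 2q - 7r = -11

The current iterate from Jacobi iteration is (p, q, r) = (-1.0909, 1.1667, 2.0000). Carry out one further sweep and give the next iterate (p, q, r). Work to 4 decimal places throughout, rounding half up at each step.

(-1.3939, 1.6970, 1.7489)

One sweep:
  p = (-12 - (-4)·1.1667 - (4)·2.0000) / (11) = -1.3939
  q = (10 - (2)·-1.0909 - (1)·2.0000) / (6) = 1.6970
  r = (-11 - (1)·-1.0909 - (2)·1.1667) / (-7) = 1.7489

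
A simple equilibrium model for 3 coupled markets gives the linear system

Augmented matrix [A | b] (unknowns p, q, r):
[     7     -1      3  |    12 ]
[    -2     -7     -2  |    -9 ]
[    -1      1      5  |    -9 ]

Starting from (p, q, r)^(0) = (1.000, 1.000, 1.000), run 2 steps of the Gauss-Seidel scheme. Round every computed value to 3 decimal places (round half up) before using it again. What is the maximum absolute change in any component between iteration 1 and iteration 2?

1.070

Iteration 1:
  p = (12 - (-1)·1.000 - (3)·1.000) / (7) = 1.429
  q = (-9 - (-2)·1.429 - (-2)·1.000) / (-7) = 0.592
  r = (-9 - (-1)·1.429 - (1)·0.592) / (5) = -1.633
Iteration 2:
  p = (12 - (-1)·0.592 - (3)·-1.633) / (7) = 2.499
  q = (-9 - (-2)·2.499 - (-2)·-1.633) / (-7) = 1.038
  r = (-9 - (-1)·2.499 - (1)·1.038) / (5) = -1.508
Change: (1.070, 0.446, 0.125) → max |·| = 1.070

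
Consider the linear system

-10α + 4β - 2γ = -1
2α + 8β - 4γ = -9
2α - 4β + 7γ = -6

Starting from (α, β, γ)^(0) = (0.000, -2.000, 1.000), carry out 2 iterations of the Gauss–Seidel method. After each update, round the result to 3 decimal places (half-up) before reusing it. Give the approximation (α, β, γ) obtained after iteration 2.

Iteration 1:
  α = (-1 - (4)·-2.000 - (-2)·1.000) / (-10) = -0.900
  β = (-9 - (2)·-0.900 - (-4)·1.000) / (8) = -0.400
  γ = (-6 - (2)·-0.900 - (-4)·-0.400) / (7) = -0.829
Iteration 2:
  α = (-1 - (4)·-0.400 - (-2)·-0.829) / (-10) = 0.106
  β = (-9 - (2)·0.106 - (-4)·-0.829) / (8) = -1.566
  γ = (-6 - (2)·0.106 - (-4)·-1.566) / (7) = -1.782

(0.106, -1.566, -1.782)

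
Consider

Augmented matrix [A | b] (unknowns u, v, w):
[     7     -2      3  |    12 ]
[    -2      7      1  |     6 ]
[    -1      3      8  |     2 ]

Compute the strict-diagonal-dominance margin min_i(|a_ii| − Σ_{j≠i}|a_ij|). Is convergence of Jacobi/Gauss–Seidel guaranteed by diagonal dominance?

row 1: |7| − (2+3) = 2
row 2: |7| − (2+1) = 4
row 3: |8| − (1+3) = 4
minimum over rows = 2 → strictly diagonally dominant (convergence guaranteed)

2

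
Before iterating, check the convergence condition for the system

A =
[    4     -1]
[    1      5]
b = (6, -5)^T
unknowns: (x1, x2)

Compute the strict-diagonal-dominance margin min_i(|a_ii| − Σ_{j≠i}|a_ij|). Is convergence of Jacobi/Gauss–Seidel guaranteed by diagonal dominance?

3

row 1: |4| − (1) = 3
row 2: |5| − (1) = 4
minimum over rows = 3 → strictly diagonally dominant (convergence guaranteed)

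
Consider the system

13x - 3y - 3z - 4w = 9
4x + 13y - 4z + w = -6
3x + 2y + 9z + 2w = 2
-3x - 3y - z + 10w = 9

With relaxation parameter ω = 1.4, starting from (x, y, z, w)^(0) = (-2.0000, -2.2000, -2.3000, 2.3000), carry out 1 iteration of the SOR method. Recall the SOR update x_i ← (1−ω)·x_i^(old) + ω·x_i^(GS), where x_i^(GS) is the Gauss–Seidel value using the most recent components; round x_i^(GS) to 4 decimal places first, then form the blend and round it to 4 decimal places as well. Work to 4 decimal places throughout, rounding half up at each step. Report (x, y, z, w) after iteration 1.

(1.3061, -1.5672, 0.3936, 0.2854)

Iteration 1:
  x: GS value = (9 - (-3)·-2.2000 - (-3)·-2.3000 - (-4)·2.3000) / (13) = 0.3615;  x ← (1−ω)·-2.0000 + ω·0.3615 = 1.3061
  y: GS value = (-6 - (4)·1.3061 - (-4)·-2.3000 - (1)·2.3000) / (13) = -1.7480;  y ← (1−ω)·-2.2000 + ω·-1.7480 = -1.5672
  z: GS value = (2 - (3)·1.3061 - (2)·-1.5672 - (2)·2.3000) / (9) = -0.3760;  z ← (1−ω)·-2.3000 + ω·-0.3760 = 0.3936
  w: GS value = (9 - (-3)·1.3061 - (-3)·-1.5672 - (-1)·0.3936) / (10) = 0.8610;  w ← (1−ω)·2.3000 + ω·0.8610 = 0.2854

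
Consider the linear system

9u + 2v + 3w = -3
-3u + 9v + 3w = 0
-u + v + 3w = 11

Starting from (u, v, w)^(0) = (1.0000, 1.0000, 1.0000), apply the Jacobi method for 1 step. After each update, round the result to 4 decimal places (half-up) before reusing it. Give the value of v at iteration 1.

0.0000

Iteration 1:
  u = (-3 - (2)·1.0000 - (3)·1.0000) / (9) = -0.8889
  v = (0 - (-3)·1.0000 - (3)·1.0000) / (9) = 0.0000
  w = (11 - (-1)·1.0000 - (1)·1.0000) / (3) = 3.6667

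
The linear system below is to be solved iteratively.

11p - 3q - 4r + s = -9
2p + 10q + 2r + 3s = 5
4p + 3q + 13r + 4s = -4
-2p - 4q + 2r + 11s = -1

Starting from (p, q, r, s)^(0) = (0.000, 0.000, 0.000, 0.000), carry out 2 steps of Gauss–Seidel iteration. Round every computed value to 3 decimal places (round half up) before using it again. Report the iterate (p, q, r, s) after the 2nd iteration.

(-0.717, 0.673, -0.255, 0.070)

Iteration 1:
  p = (-9 - (-3)·0.000 - (-4)·0.000 - (1)·0.000) / (11) = -0.818
  q = (5 - (2)·-0.818 - (2)·0.000 - (3)·0.000) / (10) = 0.664
  r = (-4 - (4)·-0.818 - (3)·0.664 - (4)·0.000) / (13) = -0.209
  s = (-1 - (-2)·-0.818 - (-4)·0.664 - (2)·-0.209) / (11) = 0.040
Iteration 2:
  p = (-9 - (-3)·0.664 - (-4)·-0.209 - (1)·0.040) / (11) = -0.717
  q = (5 - (2)·-0.717 - (2)·-0.209 - (3)·0.040) / (10) = 0.673
  r = (-4 - (4)·-0.717 - (3)·0.673 - (4)·0.040) / (13) = -0.255
  s = (-1 - (-2)·-0.717 - (-4)·0.673 - (2)·-0.255) / (11) = 0.070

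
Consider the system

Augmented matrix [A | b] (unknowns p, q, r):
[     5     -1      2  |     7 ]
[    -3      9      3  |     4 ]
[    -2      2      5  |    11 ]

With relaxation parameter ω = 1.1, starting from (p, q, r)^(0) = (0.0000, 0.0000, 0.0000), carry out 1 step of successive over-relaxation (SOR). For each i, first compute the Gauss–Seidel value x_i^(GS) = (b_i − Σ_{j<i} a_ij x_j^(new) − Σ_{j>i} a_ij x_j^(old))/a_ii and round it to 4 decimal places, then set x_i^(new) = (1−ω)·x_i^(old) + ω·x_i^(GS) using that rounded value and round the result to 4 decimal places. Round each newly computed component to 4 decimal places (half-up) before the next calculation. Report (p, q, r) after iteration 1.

(1.5400, 1.0536, 2.6341)

Iteration 1:
  p: GS value = (7 - (-1)·0.0000 - (2)·0.0000) / (5) = 1.4000;  p ← (1−ω)·0.0000 + ω·1.4000 = 1.5400
  q: GS value = (4 - (-3)·1.5400 - (3)·0.0000) / (9) = 0.9578;  q ← (1−ω)·0.0000 + ω·0.9578 = 1.0536
  r: GS value = (11 - (-2)·1.5400 - (2)·1.0536) / (5) = 2.3946;  r ← (1−ω)·0.0000 + ω·2.3946 = 2.6341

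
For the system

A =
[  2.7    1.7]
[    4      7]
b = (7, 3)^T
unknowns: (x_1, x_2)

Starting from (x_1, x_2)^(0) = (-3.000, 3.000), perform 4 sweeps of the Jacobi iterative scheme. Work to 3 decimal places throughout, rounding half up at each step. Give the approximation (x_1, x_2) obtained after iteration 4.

Iteration 1:
  x_1 = (7 - (1.7)·3.000) / (2.7) = 0.704
  x_2 = (3 - (4)·-3.000) / (7) = 2.143
Iteration 2:
  x_1 = (7 - (1.7)·2.143) / (2.7) = 1.243
  x_2 = (3 - (4)·0.704) / (7) = 0.026
Iteration 3:
  x_1 = (7 - (1.7)·0.026) / (2.7) = 2.576
  x_2 = (3 - (4)·1.243) / (7) = -0.282
Iteration 4:
  x_1 = (7 - (1.7)·-0.282) / (2.7) = 2.770
  x_2 = (3 - (4)·2.576) / (7) = -1.043

(2.770, -1.043)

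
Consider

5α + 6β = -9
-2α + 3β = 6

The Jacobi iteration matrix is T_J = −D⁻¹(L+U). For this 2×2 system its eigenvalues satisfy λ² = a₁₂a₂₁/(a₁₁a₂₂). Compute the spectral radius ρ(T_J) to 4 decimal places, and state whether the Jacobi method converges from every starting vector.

0.8944

a₁₂a₂₁/(a₁₁a₂₂) = (6)·(-2) / ((5)·(3)) = -0.800000
ρ = √|-0.800000| = √0.800000 = 0.8944
ρ < 1, so Jacobi converges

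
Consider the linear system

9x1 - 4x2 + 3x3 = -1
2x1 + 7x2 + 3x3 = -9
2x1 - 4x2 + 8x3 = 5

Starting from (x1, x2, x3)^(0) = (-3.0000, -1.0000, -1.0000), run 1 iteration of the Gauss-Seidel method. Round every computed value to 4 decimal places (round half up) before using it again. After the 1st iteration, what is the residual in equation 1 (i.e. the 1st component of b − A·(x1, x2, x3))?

Iteration 1:
  x1 = (-1 - (-4)·-1.0000 - (3)·-1.0000) / (9) = -0.2222
  x2 = (-9 - (2)·-0.2222 - (3)·-1.0000) / (7) = -0.7937
  x3 = (5 - (2)·-0.2222 - (-4)·-0.7937) / (8) = 0.2837
Residual b − A·x = (-3.0261, -3.8508, 0.0000)

-3.0261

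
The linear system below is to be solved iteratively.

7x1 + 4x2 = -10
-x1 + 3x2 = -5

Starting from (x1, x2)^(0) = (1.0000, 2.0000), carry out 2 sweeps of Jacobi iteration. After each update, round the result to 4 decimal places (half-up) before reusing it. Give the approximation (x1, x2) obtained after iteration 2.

Iteration 1:
  x1 = (-10 - (4)·2.0000) / (7) = -2.5714
  x2 = (-5 - (-1)·1.0000) / (3) = -1.3333
Iteration 2:
  x1 = (-10 - (4)·-1.3333) / (7) = -0.6667
  x2 = (-5 - (-1)·-2.5714) / (3) = -2.5238

(-0.6667, -2.5238)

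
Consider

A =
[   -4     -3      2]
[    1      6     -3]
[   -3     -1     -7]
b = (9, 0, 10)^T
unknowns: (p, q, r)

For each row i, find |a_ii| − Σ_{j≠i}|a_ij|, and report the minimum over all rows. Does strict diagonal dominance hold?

-1

row 1: |-4| − (3+2) = -1
row 2: |6| − (1+3) = 2
row 3: |-7| − (3+1) = 3
minimum over rows = -1 → not strictly diagonally dominant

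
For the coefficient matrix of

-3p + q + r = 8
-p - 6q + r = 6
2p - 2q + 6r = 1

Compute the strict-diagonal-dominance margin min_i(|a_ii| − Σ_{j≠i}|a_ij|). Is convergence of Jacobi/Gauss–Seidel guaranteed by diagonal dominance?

row 1: |-3| − (1+1) = 1
row 2: |-6| − (1+1) = 4
row 3: |6| − (2+2) = 2
minimum over rows = 1 → strictly diagonally dominant (convergence guaranteed)

1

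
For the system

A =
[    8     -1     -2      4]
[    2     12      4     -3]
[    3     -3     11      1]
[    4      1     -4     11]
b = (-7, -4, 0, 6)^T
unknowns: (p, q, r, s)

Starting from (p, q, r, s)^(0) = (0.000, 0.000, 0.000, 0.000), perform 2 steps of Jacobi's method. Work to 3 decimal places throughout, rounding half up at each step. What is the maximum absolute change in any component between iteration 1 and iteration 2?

0.349

Iteration 1:
  p = (-7 - (-1)·0.000 - (-2)·0.000 - (4)·0.000) / (8) = -0.875
  q = (-4 - (2)·0.000 - (4)·0.000 - (-3)·0.000) / (12) = -0.333
  r = (0 - (3)·0.000 - (-3)·0.000 - (1)·0.000) / (11) = 0.000
  s = (6 - (4)·0.000 - (1)·0.000 - (-4)·0.000) / (11) = 0.545
Iteration 2:
  p = (-7 - (-1)·-0.333 - (-2)·0.000 - (4)·0.545) / (8) = -1.189
  q = (-4 - (2)·-0.875 - (4)·0.000 - (-3)·0.545) / (12) = -0.051
  r = (0 - (3)·-0.875 - (-3)·-0.333 - (1)·0.545) / (11) = 0.098
  s = (6 - (4)·-0.875 - (1)·-0.333 - (-4)·0.000) / (11) = 0.894
Change: (-0.314, 0.282, 0.098, 0.349) → max |·| = 0.349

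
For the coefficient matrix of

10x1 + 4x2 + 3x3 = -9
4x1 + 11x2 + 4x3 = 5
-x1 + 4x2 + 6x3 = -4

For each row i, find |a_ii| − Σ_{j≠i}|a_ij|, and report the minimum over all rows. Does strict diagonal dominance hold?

1

row 1: |10| − (4+3) = 3
row 2: |11| − (4+4) = 3
row 3: |6| − (1+4) = 1
minimum over rows = 1 → strictly diagonally dominant (convergence guaranteed)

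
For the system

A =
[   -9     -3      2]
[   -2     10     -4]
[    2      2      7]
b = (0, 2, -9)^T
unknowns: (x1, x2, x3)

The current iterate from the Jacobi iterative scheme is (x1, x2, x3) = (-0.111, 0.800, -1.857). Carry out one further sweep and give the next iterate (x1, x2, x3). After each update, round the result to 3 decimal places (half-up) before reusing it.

(-0.679, -0.565, -1.483)

One sweep:
  x1 = (0 - (-3)·0.800 - (2)·-1.857) / (-9) = -0.679
  x2 = (2 - (-2)·-0.111 - (-4)·-1.857) / (10) = -0.565
  x3 = (-9 - (2)·-0.111 - (2)·0.800) / (7) = -1.483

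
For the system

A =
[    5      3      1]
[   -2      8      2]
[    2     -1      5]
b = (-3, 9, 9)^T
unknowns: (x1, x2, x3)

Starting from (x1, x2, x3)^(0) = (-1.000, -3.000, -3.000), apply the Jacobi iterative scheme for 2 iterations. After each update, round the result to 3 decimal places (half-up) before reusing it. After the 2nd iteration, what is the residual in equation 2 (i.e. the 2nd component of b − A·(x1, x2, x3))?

-7.000

Iteration 1:
  x1 = (-3 - (3)·-3.000 - (1)·-3.000) / (5) = 1.800
  x2 = (9 - (-2)·-1.000 - (2)·-3.000) / (8) = 1.625
  x3 = (9 - (2)·-1.000 - (-1)·-3.000) / (5) = 1.600
Iteration 2:
  x1 = (-3 - (3)·1.625 - (1)·1.600) / (5) = -1.895
  x2 = (9 - (-2)·1.800 - (2)·1.600) / (8) = 1.175
  x3 = (9 - (2)·1.800 - (-1)·1.625) / (5) = 1.405
Residual b − A·x = (1.545, -7.000, 6.940)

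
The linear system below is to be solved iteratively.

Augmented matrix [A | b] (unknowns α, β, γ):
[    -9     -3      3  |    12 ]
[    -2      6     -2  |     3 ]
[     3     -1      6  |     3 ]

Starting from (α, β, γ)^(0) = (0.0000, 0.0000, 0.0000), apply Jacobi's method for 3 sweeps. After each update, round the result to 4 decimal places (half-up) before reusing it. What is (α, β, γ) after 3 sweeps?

(-0.9907, 0.4722, 1.2037)

Iteration 1:
  α = (12 - (-3)·0.0000 - (3)·0.0000) / (-9) = -1.3333
  β = (3 - (-2)·0.0000 - (-2)·0.0000) / (6) = 0.5000
  γ = (3 - (3)·0.0000 - (-1)·0.0000) / (6) = 0.5000
Iteration 2:
  α = (12 - (-3)·0.5000 - (3)·0.5000) / (-9) = -1.3333
  β = (3 - (-2)·-1.3333 - (-2)·0.5000) / (6) = 0.2222
  γ = (3 - (3)·-1.3333 - (-1)·0.5000) / (6) = 1.2500
Iteration 3:
  α = (12 - (-3)·0.2222 - (3)·1.2500) / (-9) = -0.9907
  β = (3 - (-2)·-1.3333 - (-2)·1.2500) / (6) = 0.4722
  γ = (3 - (3)·-1.3333 - (-1)·0.2222) / (6) = 1.2037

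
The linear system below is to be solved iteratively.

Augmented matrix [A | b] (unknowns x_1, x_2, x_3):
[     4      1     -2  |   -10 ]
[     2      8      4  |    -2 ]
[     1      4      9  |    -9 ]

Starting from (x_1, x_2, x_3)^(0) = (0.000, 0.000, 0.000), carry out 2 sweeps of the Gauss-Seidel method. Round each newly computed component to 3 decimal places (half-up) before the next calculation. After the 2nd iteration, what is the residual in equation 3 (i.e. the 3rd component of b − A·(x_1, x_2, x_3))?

Iteration 1:
  x_1 = (-10 - (1)·0.000 - (-2)·0.000) / (4) = -2.500
  x_2 = (-2 - (2)·-2.500 - (4)·0.000) / (8) = 0.375
  x_3 = (-9 - (1)·-2.500 - (4)·0.375) / (9) = -0.889
Iteration 2:
  x_1 = (-10 - (1)·0.375 - (-2)·-0.889) / (4) = -3.038
  x_2 = (-2 - (2)·-3.038 - (4)·-0.889) / (8) = 0.954
  x_3 = (-9 - (1)·-3.038 - (4)·0.954) / (9) = -1.086
Residual b − A·x = (-0.974, 0.788, -0.004)

-0.004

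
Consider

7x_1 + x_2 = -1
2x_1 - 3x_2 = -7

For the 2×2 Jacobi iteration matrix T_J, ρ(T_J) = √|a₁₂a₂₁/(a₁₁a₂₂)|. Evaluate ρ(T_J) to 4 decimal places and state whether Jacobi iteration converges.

a₁₂a₂₁/(a₁₁a₂₂) = (1)·(2) / ((7)·(-3)) = -0.095238
ρ = √|-0.095238| = √0.095238 = 0.3086
ρ < 1, so Jacobi converges

0.3086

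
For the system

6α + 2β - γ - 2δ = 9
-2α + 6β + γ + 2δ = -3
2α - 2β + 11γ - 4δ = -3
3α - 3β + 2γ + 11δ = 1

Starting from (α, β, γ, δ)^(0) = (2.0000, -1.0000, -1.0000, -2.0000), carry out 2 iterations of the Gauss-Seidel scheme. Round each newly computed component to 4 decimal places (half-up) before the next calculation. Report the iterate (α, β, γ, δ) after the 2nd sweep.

(1.1653, 0.0009, -0.4143, -0.1513)

Iteration 1:
  α = (9 - (2)·-1.0000 - (-1)·-1.0000 - (-2)·-2.0000) / (6) = 1.0000
  β = (-3 - (-2)·1.0000 - (1)·-1.0000 - (2)·-2.0000) / (6) = 0.6667
  γ = (-3 - (2)·1.0000 - (-2)·0.6667 - (-4)·-2.0000) / (11) = -1.0606
  δ = (1 - (3)·1.0000 - (-3)·0.6667 - (2)·-1.0606) / (11) = 0.1928
Iteration 2:
  α = (9 - (2)·0.6667 - (-1)·-1.0606 - (-2)·0.1928) / (6) = 1.1653
  β = (-3 - (-2)·1.1653 - (1)·-1.0606 - (2)·0.1928) / (6) = 0.0009
  γ = (-3 - (2)·1.1653 - (-2)·0.0009 - (-4)·0.1928) / (11) = -0.4143
  δ = (1 - (3)·1.1653 - (-3)·0.0009 - (2)·-0.4143) / (11) = -0.1513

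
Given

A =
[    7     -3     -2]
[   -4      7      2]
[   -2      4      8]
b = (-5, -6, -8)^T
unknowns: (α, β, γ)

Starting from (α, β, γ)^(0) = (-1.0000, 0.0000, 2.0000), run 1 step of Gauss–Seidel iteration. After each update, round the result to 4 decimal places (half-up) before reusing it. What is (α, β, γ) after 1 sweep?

(-0.1429, -1.5102, -0.2806)

Iteration 1:
  α = (-5 - (-3)·0.0000 - (-2)·2.0000) / (7) = -0.1429
  β = (-6 - (-4)·-0.1429 - (2)·2.0000) / (7) = -1.5102
  γ = (-8 - (-2)·-0.1429 - (4)·-1.5102) / (8) = -0.2806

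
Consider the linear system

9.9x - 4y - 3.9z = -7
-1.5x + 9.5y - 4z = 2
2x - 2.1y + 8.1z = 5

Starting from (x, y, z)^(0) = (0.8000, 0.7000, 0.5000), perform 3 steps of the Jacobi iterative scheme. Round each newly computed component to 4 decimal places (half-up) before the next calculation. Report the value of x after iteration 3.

-0.2130

Iteration 1:
  x = (-7 - (-4)·0.7000 - (-3.9)·0.5000) / (9.9) = -0.2273
  y = (2 - (-1.5)·0.8000 - (-4)·0.5000) / (9.5) = 0.5474
  z = (5 - (2)·0.8000 - (-2.1)·0.7000) / (8.1) = 0.6012
Iteration 2:
  x = (-7 - (-4)·0.5474 - (-3.9)·0.6012) / (9.9) = -0.2491
  y = (2 - (-1.5)·-0.2273 - (-4)·0.6012) / (9.5) = 0.4278
  z = (5 - (2)·-0.2273 - (-2.1)·0.5474) / (8.1) = 0.8153
Iteration 3:
  x = (-7 - (-4)·0.4278 - (-3.9)·0.8153) / (9.9) = -0.2130
  y = (2 - (-1.5)·-0.2491 - (-4)·0.8153) / (9.5) = 0.5145
  z = (5 - (2)·-0.2491 - (-2.1)·0.4278) / (8.1) = 0.7897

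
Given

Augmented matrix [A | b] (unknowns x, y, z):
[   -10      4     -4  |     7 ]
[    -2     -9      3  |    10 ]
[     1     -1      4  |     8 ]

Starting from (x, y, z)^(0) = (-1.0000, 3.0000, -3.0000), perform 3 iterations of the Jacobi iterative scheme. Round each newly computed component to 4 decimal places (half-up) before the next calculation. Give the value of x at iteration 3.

-1.3367

Iteration 1:
  x = (7 - (4)·3.0000 - (-4)·-3.0000) / (-10) = 1.7000
  y = (10 - (-2)·-1.0000 - (3)·-3.0000) / (-9) = -1.8889
  z = (8 - (1)·-1.0000 - (-1)·3.0000) / (4) = 3.0000
Iteration 2:
  x = (7 - (4)·-1.8889 - (-4)·3.0000) / (-10) = -2.6556
  y = (10 - (-2)·1.7000 - (3)·3.0000) / (-9) = -0.4889
  z = (8 - (1)·1.7000 - (-1)·-1.8889) / (4) = 1.1028
Iteration 3:
  x = (7 - (4)·-0.4889 - (-4)·1.1028) / (-10) = -1.3367
  y = (10 - (-2)·-2.6556 - (3)·1.1028) / (-9) = -0.1534
  z = (8 - (1)·-2.6556 - (-1)·-0.4889) / (4) = 2.5417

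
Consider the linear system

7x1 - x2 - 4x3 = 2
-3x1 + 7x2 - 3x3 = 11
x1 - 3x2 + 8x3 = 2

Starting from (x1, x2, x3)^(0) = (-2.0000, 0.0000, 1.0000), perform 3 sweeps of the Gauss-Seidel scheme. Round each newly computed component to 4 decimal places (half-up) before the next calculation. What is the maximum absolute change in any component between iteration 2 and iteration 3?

Iteration 1:
  x1 = (2 - (-1)·0.0000 - (-4)·1.0000) / (7) = 0.8571
  x2 = (11 - (-3)·0.8571 - (-3)·1.0000) / (7) = 2.3673
  x3 = (2 - (1)·0.8571 - (-3)·2.3673) / (8) = 1.0306
Iteration 2:
  x1 = (2 - (-1)·2.3673 - (-4)·1.0306) / (7) = 1.2128
  x2 = (11 - (-3)·1.2128 - (-3)·1.0306) / (7) = 2.5329
  x3 = (2 - (1)·1.2128 - (-3)·2.5329) / (8) = 1.0482
Iteration 3:
  x1 = (2 - (-1)·2.5329 - (-4)·1.0482) / (7) = 1.2465
  x2 = (11 - (-3)·1.2465 - (-3)·1.0482) / (7) = 2.5549
  x3 = (2 - (1)·1.2465 - (-3)·2.5549) / (8) = 1.0523
Change: (0.0337, 0.0220, 0.0041) → max |·| = 0.0337

0.0337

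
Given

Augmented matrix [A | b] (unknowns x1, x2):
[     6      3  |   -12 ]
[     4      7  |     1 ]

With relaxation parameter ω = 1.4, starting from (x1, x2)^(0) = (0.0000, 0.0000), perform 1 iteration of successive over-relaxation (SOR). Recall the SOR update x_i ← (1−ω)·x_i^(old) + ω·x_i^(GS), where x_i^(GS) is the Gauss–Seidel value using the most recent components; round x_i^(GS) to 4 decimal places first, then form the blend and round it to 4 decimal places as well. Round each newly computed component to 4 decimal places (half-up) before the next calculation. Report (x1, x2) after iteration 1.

(-2.8000, 2.4401)

Iteration 1:
  x1: GS value = (-12 - (3)·0.0000) / (6) = -2.0000;  x1 ← (1−ω)·0.0000 + ω·-2.0000 = -2.8000
  x2: GS value = (1 - (4)·-2.8000) / (7) = 1.7429;  x2 ← (1−ω)·0.0000 + ω·1.7429 = 2.4401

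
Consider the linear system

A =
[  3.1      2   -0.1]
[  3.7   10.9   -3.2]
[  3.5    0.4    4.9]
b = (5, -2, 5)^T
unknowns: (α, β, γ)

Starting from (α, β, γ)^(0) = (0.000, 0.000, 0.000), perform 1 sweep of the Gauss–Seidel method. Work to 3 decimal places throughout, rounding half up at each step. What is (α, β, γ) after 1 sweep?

Iteration 1:
  α = (5 - (2)·0.000 - (-0.1)·0.000) / (3.1) = 1.613
  β = (-2 - (3.7)·1.613 - (-3.2)·0.000) / (10.9) = -0.731
  γ = (5 - (3.5)·1.613 - (0.4)·-0.731) / (4.9) = -0.072

(1.613, -0.731, -0.072)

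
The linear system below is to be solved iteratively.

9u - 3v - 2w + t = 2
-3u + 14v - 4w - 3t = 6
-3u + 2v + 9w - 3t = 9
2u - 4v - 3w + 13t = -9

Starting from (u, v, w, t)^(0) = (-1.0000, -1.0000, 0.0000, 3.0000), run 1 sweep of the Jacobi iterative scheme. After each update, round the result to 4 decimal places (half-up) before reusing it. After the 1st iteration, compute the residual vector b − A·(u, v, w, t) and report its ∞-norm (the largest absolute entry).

Iteration 1:
  u = (2 - (-3)·-1.0000 - (-2)·0.0000 - (1)·3.0000) / (9) = -0.4444
  v = (6 - (-3)·-1.0000 - (-4)·0.0000 - (-3)·3.0000) / (14) = 0.8571
  w = (9 - (-3)·-1.0000 - (2)·-1.0000 - (-3)·3.0000) / (9) = 1.8889
  t = (-9 - (2)·-1.0000 - (-4)·-1.0000 - (-3)·0.0000) / (13) = -0.8462
Residual b − A·x = (13.1949, -2.3156, -13.5861, 11.9845); ∞-norm = 13.5861

13.5861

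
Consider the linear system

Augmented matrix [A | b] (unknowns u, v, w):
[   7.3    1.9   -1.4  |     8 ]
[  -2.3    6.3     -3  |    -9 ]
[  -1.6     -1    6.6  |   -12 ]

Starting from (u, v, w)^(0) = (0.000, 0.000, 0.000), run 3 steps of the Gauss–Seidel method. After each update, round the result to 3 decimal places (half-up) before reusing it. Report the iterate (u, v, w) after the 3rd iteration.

(1.226, -1.861, -1.803)

Iteration 1:
  u = (8 - (1.9)·0.000 - (-1.4)·0.000) / (7.3) = 1.096
  v = (-9 - (-2.3)·1.096 - (-3)·0.000) / (6.3) = -1.028
  w = (-12 - (-1.6)·1.096 - (-1)·-1.028) / (6.6) = -1.708
Iteration 2:
  u = (8 - (1.9)·-1.028 - (-1.4)·-1.708) / (7.3) = 1.036
  v = (-9 - (-2.3)·1.036 - (-3)·-1.708) / (6.3) = -1.864
  w = (-12 - (-1.6)·1.036 - (-1)·-1.864) / (6.6) = -1.849
Iteration 3:
  u = (8 - (1.9)·-1.864 - (-1.4)·-1.849) / (7.3) = 1.226
  v = (-9 - (-2.3)·1.226 - (-3)·-1.849) / (6.3) = -1.861
  w = (-12 - (-1.6)·1.226 - (-1)·-1.861) / (6.6) = -1.803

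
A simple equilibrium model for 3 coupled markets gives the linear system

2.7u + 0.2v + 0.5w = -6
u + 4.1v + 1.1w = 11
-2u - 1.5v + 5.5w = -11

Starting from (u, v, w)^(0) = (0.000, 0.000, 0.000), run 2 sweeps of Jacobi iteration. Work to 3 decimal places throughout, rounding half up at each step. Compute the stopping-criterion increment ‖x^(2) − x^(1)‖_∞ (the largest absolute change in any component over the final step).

1.078

Iteration 1:
  u = (-6 - (0.2)·0.000 - (0.5)·0.000) / (2.7) = -2.222
  v = (11 - (1)·0.000 - (1.1)·0.000) / (4.1) = 2.683
  w = (-11 - (-2)·0.000 - (-1.5)·0.000) / (5.5) = -2.000
Iteration 2:
  u = (-6 - (0.2)·2.683 - (0.5)·-2.000) / (2.7) = -2.051
  v = (11 - (1)·-2.222 - (1.1)·-2.000) / (4.1) = 3.761
  w = (-11 - (-2)·-2.222 - (-1.5)·2.683) / (5.5) = -2.076
Change: (0.171, 1.078, -0.076) → max |·| = 1.078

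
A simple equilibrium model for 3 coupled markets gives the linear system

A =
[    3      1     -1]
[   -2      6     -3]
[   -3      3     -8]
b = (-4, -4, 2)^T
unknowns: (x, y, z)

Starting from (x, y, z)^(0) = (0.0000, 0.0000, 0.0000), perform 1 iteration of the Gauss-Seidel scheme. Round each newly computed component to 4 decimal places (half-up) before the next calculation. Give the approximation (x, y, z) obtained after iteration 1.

(-1.3333, -1.1111, -0.1667)

Iteration 1:
  x = (-4 - (1)·0.0000 - (-1)·0.0000) / (3) = -1.3333
  y = (-4 - (-2)·-1.3333 - (-3)·0.0000) / (6) = -1.1111
  z = (2 - (-3)·-1.3333 - (3)·-1.1111) / (-8) = -0.1667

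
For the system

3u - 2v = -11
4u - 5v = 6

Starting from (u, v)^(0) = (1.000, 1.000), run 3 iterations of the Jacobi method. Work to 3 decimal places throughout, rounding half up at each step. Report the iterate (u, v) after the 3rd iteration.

Iteration 1:
  u = (-11 - (-2)·1.000) / (3) = -3.000
  v = (6 - (4)·1.000) / (-5) = -0.400
Iteration 2:
  u = (-11 - (-2)·-0.400) / (3) = -3.933
  v = (6 - (4)·-3.000) / (-5) = -3.600
Iteration 3:
  u = (-11 - (-2)·-3.600) / (3) = -6.067
  v = (6 - (4)·-3.933) / (-5) = -4.346

(-6.067, -4.346)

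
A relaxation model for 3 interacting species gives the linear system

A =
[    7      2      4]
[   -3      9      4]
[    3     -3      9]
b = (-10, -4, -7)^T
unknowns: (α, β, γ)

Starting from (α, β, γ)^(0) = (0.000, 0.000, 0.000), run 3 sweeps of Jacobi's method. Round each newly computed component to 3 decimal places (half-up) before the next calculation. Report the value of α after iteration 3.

-1.008

Iteration 1:
  α = (-10 - (2)·0.000 - (4)·0.000) / (7) = -1.429
  β = (-4 - (-3)·0.000 - (4)·0.000) / (9) = -0.444
  γ = (-7 - (3)·0.000 - (-3)·0.000) / (9) = -0.778
Iteration 2:
  α = (-10 - (2)·-0.444 - (4)·-0.778) / (7) = -0.857
  β = (-4 - (-3)·-1.429 - (4)·-0.778) / (9) = -0.575
  γ = (-7 - (3)·-1.429 - (-3)·-0.444) / (9) = -0.449
Iteration 3:
  α = (-10 - (2)·-0.575 - (4)·-0.449) / (7) = -1.008
  β = (-4 - (-3)·-0.857 - (4)·-0.449) / (9) = -0.531
  γ = (-7 - (3)·-0.857 - (-3)·-0.575) / (9) = -0.684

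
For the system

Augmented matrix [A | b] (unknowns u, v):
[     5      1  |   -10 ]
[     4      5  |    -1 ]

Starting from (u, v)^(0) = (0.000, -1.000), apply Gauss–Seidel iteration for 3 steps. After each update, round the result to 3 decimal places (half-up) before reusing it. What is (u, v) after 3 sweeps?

(-2.320, 1.656)

Iteration 1:
  u = (-10 - (1)·-1.000) / (5) = -1.800
  v = (-1 - (4)·-1.800) / (5) = 1.240
Iteration 2:
  u = (-10 - (1)·1.240) / (5) = -2.248
  v = (-1 - (4)·-2.248) / (5) = 1.598
Iteration 3:
  u = (-10 - (1)·1.598) / (5) = -2.320
  v = (-1 - (4)·-2.320) / (5) = 1.656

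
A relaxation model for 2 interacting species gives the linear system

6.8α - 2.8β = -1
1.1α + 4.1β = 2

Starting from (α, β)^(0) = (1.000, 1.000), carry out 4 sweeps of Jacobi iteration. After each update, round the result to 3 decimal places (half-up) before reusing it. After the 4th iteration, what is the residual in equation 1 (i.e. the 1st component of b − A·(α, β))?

Iteration 1:
  α = (-1 - (-2.8)·1.000) / (6.8) = 0.265
  β = (2 - (1.1)·1.000) / (4.1) = 0.220
Iteration 2:
  α = (-1 - (-2.8)·0.220) / (6.8) = -0.056
  β = (2 - (1.1)·0.265) / (4.1) = 0.417
Iteration 3:
  α = (-1 - (-2.8)·0.417) / (6.8) = 0.025
  β = (2 - (1.1)·-0.056) / (4.1) = 0.503
Iteration 4:
  α = (-1 - (-2.8)·0.503) / (6.8) = 0.060
  β = (2 - (1.1)·0.025) / (4.1) = 0.481
Residual b − A·x = (-0.061, -0.038)

-0.061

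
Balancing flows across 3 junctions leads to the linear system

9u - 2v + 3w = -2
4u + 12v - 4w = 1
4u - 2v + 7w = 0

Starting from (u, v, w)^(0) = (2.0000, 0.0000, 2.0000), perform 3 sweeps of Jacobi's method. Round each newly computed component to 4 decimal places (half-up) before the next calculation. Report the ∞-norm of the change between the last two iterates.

Iteration 1:
  u = (-2 - (-2)·0.0000 - (3)·2.0000) / (9) = -0.8889
  v = (1 - (4)·2.0000 - (-4)·2.0000) / (12) = 0.0833
  w = (0 - (4)·2.0000 - (-2)·0.0000) / (7) = -1.1429
Iteration 2:
  u = (-2 - (-2)·0.0833 - (3)·-1.1429) / (9) = 0.1773
  v = (1 - (4)·-0.8889 - (-4)·-1.1429) / (12) = -0.0013
  w = (0 - (4)·-0.8889 - (-2)·0.0833) / (7) = 0.5317
Iteration 3:
  u = (-2 - (-2)·-0.0013 - (3)·0.5317) / (9) = -0.3997
  v = (1 - (4)·0.1773 - (-4)·0.5317) / (12) = 0.2015
  w = (0 - (4)·0.1773 - (-2)·-0.0013) / (7) = -0.1017
Change: (-0.5770, 0.2028, -0.6334) → max |·| = 0.6334

0.6334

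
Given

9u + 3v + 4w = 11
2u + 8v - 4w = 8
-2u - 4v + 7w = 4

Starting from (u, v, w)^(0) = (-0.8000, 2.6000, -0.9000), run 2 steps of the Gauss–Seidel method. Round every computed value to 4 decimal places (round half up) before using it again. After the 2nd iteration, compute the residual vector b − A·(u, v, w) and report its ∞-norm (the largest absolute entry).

5.0216

Iteration 1:
  u = (11 - (3)·2.6000 - (4)·-0.9000) / (9) = 0.7556
  v = (8 - (2)·0.7556 - (-4)·-0.9000) / (8) = 0.3611
  w = (4 - (-2)·0.7556 - (-4)·0.3611) / (7) = 0.9937
Iteration 2:
  u = (11 - (3)·0.3611 - (4)·0.9937) / (9) = 0.6602
  v = (8 - (2)·0.6602 - (-4)·0.9937) / (8) = 1.3318
  w = (4 - (-2)·0.6602 - (-4)·1.3318) / (7) = 1.5211
Residual b − A·x = (-5.0216, 2.1096, -0.0001); ∞-norm = 5.0216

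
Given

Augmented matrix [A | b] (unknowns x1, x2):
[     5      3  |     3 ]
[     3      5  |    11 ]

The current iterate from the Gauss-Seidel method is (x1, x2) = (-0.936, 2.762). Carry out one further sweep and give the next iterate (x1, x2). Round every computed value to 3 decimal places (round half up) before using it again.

One sweep:
  x1 = (3 - (3)·2.762) / (5) = -1.057
  x2 = (11 - (3)·-1.057) / (5) = 2.834

(-1.057, 2.834)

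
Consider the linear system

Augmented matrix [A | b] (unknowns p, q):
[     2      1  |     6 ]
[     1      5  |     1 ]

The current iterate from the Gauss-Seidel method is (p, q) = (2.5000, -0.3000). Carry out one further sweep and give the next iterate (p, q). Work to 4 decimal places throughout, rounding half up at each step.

(3.1500, -0.4300)

One sweep:
  p = (6 - (1)·-0.3000) / (2) = 3.1500
  q = (1 - (1)·3.1500) / (5) = -0.4300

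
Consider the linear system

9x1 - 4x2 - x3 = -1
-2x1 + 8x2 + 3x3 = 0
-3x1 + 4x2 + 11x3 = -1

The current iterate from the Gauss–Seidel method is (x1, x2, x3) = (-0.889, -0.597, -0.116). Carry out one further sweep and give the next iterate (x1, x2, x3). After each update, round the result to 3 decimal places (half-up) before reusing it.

(-0.389, -0.054, -0.177)

One sweep:
  x1 = (-1 - (-4)·-0.597 - (-1)·-0.116) / (9) = -0.389
  x2 = (0 - (-2)·-0.389 - (3)·-0.116) / (8) = -0.054
  x3 = (-1 - (-3)·-0.389 - (4)·-0.054) / (11) = -0.177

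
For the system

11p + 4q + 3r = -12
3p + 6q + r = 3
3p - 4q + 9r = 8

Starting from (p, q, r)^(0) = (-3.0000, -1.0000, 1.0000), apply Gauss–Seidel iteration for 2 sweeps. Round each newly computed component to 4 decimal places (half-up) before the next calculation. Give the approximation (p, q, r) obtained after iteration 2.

(-1.8283, 1.1487, 2.0089)

Iteration 1:
  p = (-12 - (4)·-1.0000 - (3)·1.0000) / (11) = -1.0000
  q = (3 - (3)·-1.0000 - (1)·1.0000) / (6) = 0.8333
  r = (8 - (3)·-1.0000 - (-4)·0.8333) / (9) = 1.5926
Iteration 2:
  p = (-12 - (4)·0.8333 - (3)·1.5926) / (11) = -1.8283
  q = (3 - (3)·-1.8283 - (1)·1.5926) / (6) = 1.1487
  r = (8 - (3)·-1.8283 - (-4)·1.1487) / (9) = 2.0089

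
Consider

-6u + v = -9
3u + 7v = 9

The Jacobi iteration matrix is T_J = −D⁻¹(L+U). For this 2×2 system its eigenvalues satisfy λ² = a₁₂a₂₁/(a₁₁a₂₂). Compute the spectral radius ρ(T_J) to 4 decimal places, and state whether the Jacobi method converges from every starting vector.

a₁₂a₂₁/(a₁₁a₂₂) = (1)·(3) / ((-6)·(7)) = -0.071429
ρ = √|-0.071429| = √0.071429 = 0.2673
ρ < 1, so Jacobi converges

0.2673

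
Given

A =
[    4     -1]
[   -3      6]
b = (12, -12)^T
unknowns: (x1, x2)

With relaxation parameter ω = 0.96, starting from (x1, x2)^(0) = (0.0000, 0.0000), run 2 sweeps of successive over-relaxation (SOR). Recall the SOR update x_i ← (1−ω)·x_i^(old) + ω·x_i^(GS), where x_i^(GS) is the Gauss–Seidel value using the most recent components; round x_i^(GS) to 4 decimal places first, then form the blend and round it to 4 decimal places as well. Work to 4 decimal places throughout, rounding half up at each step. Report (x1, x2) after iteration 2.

Iteration 1:
  x1: GS value = (12 - (-1)·0.0000) / (4) = 3.0000;  x1 ← (1−ω)·0.0000 + ω·3.0000 = 2.8800
  x2: GS value = (-12 - (-3)·2.8800) / (6) = -0.5600;  x2 ← (1−ω)·0.0000 + ω·-0.5600 = -0.5376
Iteration 2:
  x1: GS value = (12 - (-1)·-0.5376) / (4) = 2.8656;  x1 ← (1−ω)·2.8800 + ω·2.8656 = 2.8662
  x2: GS value = (-12 - (-3)·2.8662) / (6) = -0.5669;  x2 ← (1−ω)·-0.5376 + ω·-0.5669 = -0.5657

(2.8662, -0.5657)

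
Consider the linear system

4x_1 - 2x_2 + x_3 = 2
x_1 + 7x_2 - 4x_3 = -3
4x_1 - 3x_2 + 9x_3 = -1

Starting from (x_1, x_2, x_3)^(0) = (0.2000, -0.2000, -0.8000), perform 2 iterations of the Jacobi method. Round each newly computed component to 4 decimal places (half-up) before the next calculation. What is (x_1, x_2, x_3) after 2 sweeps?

(0.1095, -0.6667, -0.6825)

Iteration 1:
  x_1 = (2 - (-2)·-0.2000 - (1)·-0.8000) / (4) = 0.6000
  x_2 = (-3 - (1)·0.2000 - (-4)·-0.8000) / (7) = -0.9143
  x_3 = (-1 - (4)·0.2000 - (-3)·-0.2000) / (9) = -0.2667
Iteration 2:
  x_1 = (2 - (-2)·-0.9143 - (1)·-0.2667) / (4) = 0.1095
  x_2 = (-3 - (1)·0.6000 - (-4)·-0.2667) / (7) = -0.6667
  x_3 = (-1 - (4)·0.6000 - (-3)·-0.9143) / (9) = -0.6825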